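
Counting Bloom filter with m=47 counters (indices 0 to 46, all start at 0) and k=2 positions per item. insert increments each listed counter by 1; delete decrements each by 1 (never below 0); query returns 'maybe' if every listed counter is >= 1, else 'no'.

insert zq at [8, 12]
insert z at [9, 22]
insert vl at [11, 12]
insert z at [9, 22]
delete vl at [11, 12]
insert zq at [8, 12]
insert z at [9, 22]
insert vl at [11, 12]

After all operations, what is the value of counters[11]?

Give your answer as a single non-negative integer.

Answer: 1

Derivation:
Step 1: insert zq at [8, 12] -> counters=[0,0,0,0,0,0,0,0,1,0,0,0,1,0,0,0,0,0,0,0,0,0,0,0,0,0,0,0,0,0,0,0,0,0,0,0,0,0,0,0,0,0,0,0,0,0,0]
Step 2: insert z at [9, 22] -> counters=[0,0,0,0,0,0,0,0,1,1,0,0,1,0,0,0,0,0,0,0,0,0,1,0,0,0,0,0,0,0,0,0,0,0,0,0,0,0,0,0,0,0,0,0,0,0,0]
Step 3: insert vl at [11, 12] -> counters=[0,0,0,0,0,0,0,0,1,1,0,1,2,0,0,0,0,0,0,0,0,0,1,0,0,0,0,0,0,0,0,0,0,0,0,0,0,0,0,0,0,0,0,0,0,0,0]
Step 4: insert z at [9, 22] -> counters=[0,0,0,0,0,0,0,0,1,2,0,1,2,0,0,0,0,0,0,0,0,0,2,0,0,0,0,0,0,0,0,0,0,0,0,0,0,0,0,0,0,0,0,0,0,0,0]
Step 5: delete vl at [11, 12] -> counters=[0,0,0,0,0,0,0,0,1,2,0,0,1,0,0,0,0,0,0,0,0,0,2,0,0,0,0,0,0,0,0,0,0,0,0,0,0,0,0,0,0,0,0,0,0,0,0]
Step 6: insert zq at [8, 12] -> counters=[0,0,0,0,0,0,0,0,2,2,0,0,2,0,0,0,0,0,0,0,0,0,2,0,0,0,0,0,0,0,0,0,0,0,0,0,0,0,0,0,0,0,0,0,0,0,0]
Step 7: insert z at [9, 22] -> counters=[0,0,0,0,0,0,0,0,2,3,0,0,2,0,0,0,0,0,0,0,0,0,3,0,0,0,0,0,0,0,0,0,0,0,0,0,0,0,0,0,0,0,0,0,0,0,0]
Step 8: insert vl at [11, 12] -> counters=[0,0,0,0,0,0,0,0,2,3,0,1,3,0,0,0,0,0,0,0,0,0,3,0,0,0,0,0,0,0,0,0,0,0,0,0,0,0,0,0,0,0,0,0,0,0,0]
Final counters=[0,0,0,0,0,0,0,0,2,3,0,1,3,0,0,0,0,0,0,0,0,0,3,0,0,0,0,0,0,0,0,0,0,0,0,0,0,0,0,0,0,0,0,0,0,0,0] -> counters[11]=1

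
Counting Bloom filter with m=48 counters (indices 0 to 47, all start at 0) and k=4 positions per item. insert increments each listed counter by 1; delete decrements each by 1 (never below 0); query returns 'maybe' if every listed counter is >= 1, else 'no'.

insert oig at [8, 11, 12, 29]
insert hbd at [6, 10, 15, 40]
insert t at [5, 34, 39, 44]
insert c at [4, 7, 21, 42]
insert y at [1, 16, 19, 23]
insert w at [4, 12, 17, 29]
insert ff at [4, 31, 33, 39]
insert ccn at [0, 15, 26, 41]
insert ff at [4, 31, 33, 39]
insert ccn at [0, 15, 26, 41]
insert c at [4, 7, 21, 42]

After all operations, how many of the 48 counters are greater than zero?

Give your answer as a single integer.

Answer: 26

Derivation:
Step 1: insert oig at [8, 11, 12, 29] -> counters=[0,0,0,0,0,0,0,0,1,0,0,1,1,0,0,0,0,0,0,0,0,0,0,0,0,0,0,0,0,1,0,0,0,0,0,0,0,0,0,0,0,0,0,0,0,0,0,0]
Step 2: insert hbd at [6, 10, 15, 40] -> counters=[0,0,0,0,0,0,1,0,1,0,1,1,1,0,0,1,0,0,0,0,0,0,0,0,0,0,0,0,0,1,0,0,0,0,0,0,0,0,0,0,1,0,0,0,0,0,0,0]
Step 3: insert t at [5, 34, 39, 44] -> counters=[0,0,0,0,0,1,1,0,1,0,1,1,1,0,0,1,0,0,0,0,0,0,0,0,0,0,0,0,0,1,0,0,0,0,1,0,0,0,0,1,1,0,0,0,1,0,0,0]
Step 4: insert c at [4, 7, 21, 42] -> counters=[0,0,0,0,1,1,1,1,1,0,1,1,1,0,0,1,0,0,0,0,0,1,0,0,0,0,0,0,0,1,0,0,0,0,1,0,0,0,0,1,1,0,1,0,1,0,0,0]
Step 5: insert y at [1, 16, 19, 23] -> counters=[0,1,0,0,1,1,1,1,1,0,1,1,1,0,0,1,1,0,0,1,0,1,0,1,0,0,0,0,0,1,0,0,0,0,1,0,0,0,0,1,1,0,1,0,1,0,0,0]
Step 6: insert w at [4, 12, 17, 29] -> counters=[0,1,0,0,2,1,1,1,1,0,1,1,2,0,0,1,1,1,0,1,0,1,0,1,0,0,0,0,0,2,0,0,0,0,1,0,0,0,0,1,1,0,1,0,1,0,0,0]
Step 7: insert ff at [4, 31, 33, 39] -> counters=[0,1,0,0,3,1,1,1,1,0,1,1,2,0,0,1,1,1,0,1,0,1,0,1,0,0,0,0,0,2,0,1,0,1,1,0,0,0,0,2,1,0,1,0,1,0,0,0]
Step 8: insert ccn at [0, 15, 26, 41] -> counters=[1,1,0,0,3,1,1,1,1,0,1,1,2,0,0,2,1,1,0,1,0,1,0,1,0,0,1,0,0,2,0,1,0,1,1,0,0,0,0,2,1,1,1,0,1,0,0,0]
Step 9: insert ff at [4, 31, 33, 39] -> counters=[1,1,0,0,4,1,1,1,1,0,1,1,2,0,0,2,1,1,0,1,0,1,0,1,0,0,1,0,0,2,0,2,0,2,1,0,0,0,0,3,1,1,1,0,1,0,0,0]
Step 10: insert ccn at [0, 15, 26, 41] -> counters=[2,1,0,0,4,1,1,1,1,0,1,1,2,0,0,3,1,1,0,1,0,1,0,1,0,0,2,0,0,2,0,2,0,2,1,0,0,0,0,3,1,2,1,0,1,0,0,0]
Step 11: insert c at [4, 7, 21, 42] -> counters=[2,1,0,0,5,1,1,2,1,0,1,1,2,0,0,3,1,1,0,1,0,2,0,1,0,0,2,0,0,2,0,2,0,2,1,0,0,0,0,3,1,2,2,0,1,0,0,0]
Final counters=[2,1,0,0,5,1,1,2,1,0,1,1,2,0,0,3,1,1,0,1,0,2,0,1,0,0,2,0,0,2,0,2,0,2,1,0,0,0,0,3,1,2,2,0,1,0,0,0] -> 26 nonzero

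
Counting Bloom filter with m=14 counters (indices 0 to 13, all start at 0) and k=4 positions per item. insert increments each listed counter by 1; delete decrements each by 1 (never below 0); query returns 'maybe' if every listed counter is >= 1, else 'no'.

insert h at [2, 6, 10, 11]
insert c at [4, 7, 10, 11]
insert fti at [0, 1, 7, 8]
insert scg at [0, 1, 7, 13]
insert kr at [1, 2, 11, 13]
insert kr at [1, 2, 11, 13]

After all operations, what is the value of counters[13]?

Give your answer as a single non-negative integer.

Answer: 3

Derivation:
Step 1: insert h at [2, 6, 10, 11] -> counters=[0,0,1,0,0,0,1,0,0,0,1,1,0,0]
Step 2: insert c at [4, 7, 10, 11] -> counters=[0,0,1,0,1,0,1,1,0,0,2,2,0,0]
Step 3: insert fti at [0, 1, 7, 8] -> counters=[1,1,1,0,1,0,1,2,1,0,2,2,0,0]
Step 4: insert scg at [0, 1, 7, 13] -> counters=[2,2,1,0,1,0,1,3,1,0,2,2,0,1]
Step 5: insert kr at [1, 2, 11, 13] -> counters=[2,3,2,0,1,0,1,3,1,0,2,3,0,2]
Step 6: insert kr at [1, 2, 11, 13] -> counters=[2,4,3,0,1,0,1,3,1,0,2,4,0,3]
Final counters=[2,4,3,0,1,0,1,3,1,0,2,4,0,3] -> counters[13]=3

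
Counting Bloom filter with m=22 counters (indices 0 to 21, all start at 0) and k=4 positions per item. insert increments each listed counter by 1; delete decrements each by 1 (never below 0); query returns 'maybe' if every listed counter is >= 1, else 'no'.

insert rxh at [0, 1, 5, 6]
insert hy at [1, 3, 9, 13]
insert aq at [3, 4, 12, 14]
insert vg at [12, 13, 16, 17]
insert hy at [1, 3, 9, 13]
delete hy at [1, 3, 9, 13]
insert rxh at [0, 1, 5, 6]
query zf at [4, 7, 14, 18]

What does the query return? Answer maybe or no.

Answer: no

Derivation:
Step 1: insert rxh at [0, 1, 5, 6] -> counters=[1,1,0,0,0,1,1,0,0,0,0,0,0,0,0,0,0,0,0,0,0,0]
Step 2: insert hy at [1, 3, 9, 13] -> counters=[1,2,0,1,0,1,1,0,0,1,0,0,0,1,0,0,0,0,0,0,0,0]
Step 3: insert aq at [3, 4, 12, 14] -> counters=[1,2,0,2,1,1,1,0,0,1,0,0,1,1,1,0,0,0,0,0,0,0]
Step 4: insert vg at [12, 13, 16, 17] -> counters=[1,2,0,2,1,1,1,0,0,1,0,0,2,2,1,0,1,1,0,0,0,0]
Step 5: insert hy at [1, 3, 9, 13] -> counters=[1,3,0,3,1,1,1,0,0,2,0,0,2,3,1,0,1,1,0,0,0,0]
Step 6: delete hy at [1, 3, 9, 13] -> counters=[1,2,0,2,1,1,1,0,0,1,0,0,2,2,1,0,1,1,0,0,0,0]
Step 7: insert rxh at [0, 1, 5, 6] -> counters=[2,3,0,2,1,2,2,0,0,1,0,0,2,2,1,0,1,1,0,0,0,0]
Query zf: check counters[4]=1 counters[7]=0 counters[14]=1 counters[18]=0 -> no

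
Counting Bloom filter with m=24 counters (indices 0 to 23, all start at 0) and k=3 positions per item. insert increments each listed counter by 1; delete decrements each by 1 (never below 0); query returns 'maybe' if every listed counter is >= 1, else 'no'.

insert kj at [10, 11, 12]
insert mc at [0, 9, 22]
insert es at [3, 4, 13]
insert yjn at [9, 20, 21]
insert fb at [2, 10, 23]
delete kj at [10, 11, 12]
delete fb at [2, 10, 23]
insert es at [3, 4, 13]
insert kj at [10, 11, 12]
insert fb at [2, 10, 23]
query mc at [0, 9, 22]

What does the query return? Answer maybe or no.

Step 1: insert kj at [10, 11, 12] -> counters=[0,0,0,0,0,0,0,0,0,0,1,1,1,0,0,0,0,0,0,0,0,0,0,0]
Step 2: insert mc at [0, 9, 22] -> counters=[1,0,0,0,0,0,0,0,0,1,1,1,1,0,0,0,0,0,0,0,0,0,1,0]
Step 3: insert es at [3, 4, 13] -> counters=[1,0,0,1,1,0,0,0,0,1,1,1,1,1,0,0,0,0,0,0,0,0,1,0]
Step 4: insert yjn at [9, 20, 21] -> counters=[1,0,0,1,1,0,0,0,0,2,1,1,1,1,0,0,0,0,0,0,1,1,1,0]
Step 5: insert fb at [2, 10, 23] -> counters=[1,0,1,1,1,0,0,0,0,2,2,1,1,1,0,0,0,0,0,0,1,1,1,1]
Step 6: delete kj at [10, 11, 12] -> counters=[1,0,1,1,1,0,0,0,0,2,1,0,0,1,0,0,0,0,0,0,1,1,1,1]
Step 7: delete fb at [2, 10, 23] -> counters=[1,0,0,1,1,0,0,0,0,2,0,0,0,1,0,0,0,0,0,0,1,1,1,0]
Step 8: insert es at [3, 4, 13] -> counters=[1,0,0,2,2,0,0,0,0,2,0,0,0,2,0,0,0,0,0,0,1,1,1,0]
Step 9: insert kj at [10, 11, 12] -> counters=[1,0,0,2,2,0,0,0,0,2,1,1,1,2,0,0,0,0,0,0,1,1,1,0]
Step 10: insert fb at [2, 10, 23] -> counters=[1,0,1,2,2,0,0,0,0,2,2,1,1,2,0,0,0,0,0,0,1,1,1,1]
Query mc: check counters[0]=1 counters[9]=2 counters[22]=1 -> maybe

Answer: maybe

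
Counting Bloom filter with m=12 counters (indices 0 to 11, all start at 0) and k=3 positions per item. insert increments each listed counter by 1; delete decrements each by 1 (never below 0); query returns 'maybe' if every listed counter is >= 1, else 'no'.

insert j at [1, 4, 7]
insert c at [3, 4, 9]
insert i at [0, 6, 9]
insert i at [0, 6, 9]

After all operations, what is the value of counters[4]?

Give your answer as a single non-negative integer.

Answer: 2

Derivation:
Step 1: insert j at [1, 4, 7] -> counters=[0,1,0,0,1,0,0,1,0,0,0,0]
Step 2: insert c at [3, 4, 9] -> counters=[0,1,0,1,2,0,0,1,0,1,0,0]
Step 3: insert i at [0, 6, 9] -> counters=[1,1,0,1,2,0,1,1,0,2,0,0]
Step 4: insert i at [0, 6, 9] -> counters=[2,1,0,1,2,0,2,1,0,3,0,0]
Final counters=[2,1,0,1,2,0,2,1,0,3,0,0] -> counters[4]=2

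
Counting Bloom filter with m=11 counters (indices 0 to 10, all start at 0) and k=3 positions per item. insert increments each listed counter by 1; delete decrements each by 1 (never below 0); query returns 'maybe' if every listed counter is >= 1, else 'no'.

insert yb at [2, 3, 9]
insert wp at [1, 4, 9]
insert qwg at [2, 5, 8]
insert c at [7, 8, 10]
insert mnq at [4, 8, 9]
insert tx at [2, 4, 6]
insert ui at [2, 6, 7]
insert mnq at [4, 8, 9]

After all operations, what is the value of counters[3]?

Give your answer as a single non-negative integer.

Step 1: insert yb at [2, 3, 9] -> counters=[0,0,1,1,0,0,0,0,0,1,0]
Step 2: insert wp at [1, 4, 9] -> counters=[0,1,1,1,1,0,0,0,0,2,0]
Step 3: insert qwg at [2, 5, 8] -> counters=[0,1,2,1,1,1,0,0,1,2,0]
Step 4: insert c at [7, 8, 10] -> counters=[0,1,2,1,1,1,0,1,2,2,1]
Step 5: insert mnq at [4, 8, 9] -> counters=[0,1,2,1,2,1,0,1,3,3,1]
Step 6: insert tx at [2, 4, 6] -> counters=[0,1,3,1,3,1,1,1,3,3,1]
Step 7: insert ui at [2, 6, 7] -> counters=[0,1,4,1,3,1,2,2,3,3,1]
Step 8: insert mnq at [4, 8, 9] -> counters=[0,1,4,1,4,1,2,2,4,4,1]
Final counters=[0,1,4,1,4,1,2,2,4,4,1] -> counters[3]=1

Answer: 1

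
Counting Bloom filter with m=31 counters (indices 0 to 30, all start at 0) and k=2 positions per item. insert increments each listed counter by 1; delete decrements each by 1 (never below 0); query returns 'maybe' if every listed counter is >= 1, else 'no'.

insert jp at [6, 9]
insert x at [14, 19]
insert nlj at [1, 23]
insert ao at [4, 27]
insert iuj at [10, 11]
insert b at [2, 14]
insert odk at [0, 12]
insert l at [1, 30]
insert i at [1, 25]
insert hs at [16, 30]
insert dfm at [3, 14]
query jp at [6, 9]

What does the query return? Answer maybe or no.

Answer: maybe

Derivation:
Step 1: insert jp at [6, 9] -> counters=[0,0,0,0,0,0,1,0,0,1,0,0,0,0,0,0,0,0,0,0,0,0,0,0,0,0,0,0,0,0,0]
Step 2: insert x at [14, 19] -> counters=[0,0,0,0,0,0,1,0,0,1,0,0,0,0,1,0,0,0,0,1,0,0,0,0,0,0,0,0,0,0,0]
Step 3: insert nlj at [1, 23] -> counters=[0,1,0,0,0,0,1,0,0,1,0,0,0,0,1,0,0,0,0,1,0,0,0,1,0,0,0,0,0,0,0]
Step 4: insert ao at [4, 27] -> counters=[0,1,0,0,1,0,1,0,0,1,0,0,0,0,1,0,0,0,0,1,0,0,0,1,0,0,0,1,0,0,0]
Step 5: insert iuj at [10, 11] -> counters=[0,1,0,0,1,0,1,0,0,1,1,1,0,0,1,0,0,0,0,1,0,0,0,1,0,0,0,1,0,0,0]
Step 6: insert b at [2, 14] -> counters=[0,1,1,0,1,0,1,0,0,1,1,1,0,0,2,0,0,0,0,1,0,0,0,1,0,0,0,1,0,0,0]
Step 7: insert odk at [0, 12] -> counters=[1,1,1,0,1,0,1,0,0,1,1,1,1,0,2,0,0,0,0,1,0,0,0,1,0,0,0,1,0,0,0]
Step 8: insert l at [1, 30] -> counters=[1,2,1,0,1,0,1,0,0,1,1,1,1,0,2,0,0,0,0,1,0,0,0,1,0,0,0,1,0,0,1]
Step 9: insert i at [1, 25] -> counters=[1,3,1,0,1,0,1,0,0,1,1,1,1,0,2,0,0,0,0,1,0,0,0,1,0,1,0,1,0,0,1]
Step 10: insert hs at [16, 30] -> counters=[1,3,1,0,1,0,1,0,0,1,1,1,1,0,2,0,1,0,0,1,0,0,0,1,0,1,0,1,0,0,2]
Step 11: insert dfm at [3, 14] -> counters=[1,3,1,1,1,0,1,0,0,1,1,1,1,0,3,0,1,0,0,1,0,0,0,1,0,1,0,1,0,0,2]
Query jp: check counters[6]=1 counters[9]=1 -> maybe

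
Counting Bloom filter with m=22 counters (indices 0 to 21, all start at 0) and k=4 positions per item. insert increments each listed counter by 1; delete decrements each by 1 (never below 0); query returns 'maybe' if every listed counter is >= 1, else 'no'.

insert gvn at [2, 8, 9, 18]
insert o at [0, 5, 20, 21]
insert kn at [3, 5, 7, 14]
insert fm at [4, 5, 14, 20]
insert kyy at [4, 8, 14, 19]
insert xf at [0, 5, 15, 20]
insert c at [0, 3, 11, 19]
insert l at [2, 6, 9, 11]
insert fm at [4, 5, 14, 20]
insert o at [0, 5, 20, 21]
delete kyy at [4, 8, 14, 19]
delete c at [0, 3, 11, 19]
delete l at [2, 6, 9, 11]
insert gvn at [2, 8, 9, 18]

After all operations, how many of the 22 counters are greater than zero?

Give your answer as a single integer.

Answer: 13

Derivation:
Step 1: insert gvn at [2, 8, 9, 18] -> counters=[0,0,1,0,0,0,0,0,1,1,0,0,0,0,0,0,0,0,1,0,0,0]
Step 2: insert o at [0, 5, 20, 21] -> counters=[1,0,1,0,0,1,0,0,1,1,0,0,0,0,0,0,0,0,1,0,1,1]
Step 3: insert kn at [3, 5, 7, 14] -> counters=[1,0,1,1,0,2,0,1,1,1,0,0,0,0,1,0,0,0,1,0,1,1]
Step 4: insert fm at [4, 5, 14, 20] -> counters=[1,0,1,1,1,3,0,1,1,1,0,0,0,0,2,0,0,0,1,0,2,1]
Step 5: insert kyy at [4, 8, 14, 19] -> counters=[1,0,1,1,2,3,0,1,2,1,0,0,0,0,3,0,0,0,1,1,2,1]
Step 6: insert xf at [0, 5, 15, 20] -> counters=[2,0,1,1,2,4,0,1,2,1,0,0,0,0,3,1,0,0,1,1,3,1]
Step 7: insert c at [0, 3, 11, 19] -> counters=[3,0,1,2,2,4,0,1,2,1,0,1,0,0,3,1,0,0,1,2,3,1]
Step 8: insert l at [2, 6, 9, 11] -> counters=[3,0,2,2,2,4,1,1,2,2,0,2,0,0,3,1,0,0,1,2,3,1]
Step 9: insert fm at [4, 5, 14, 20] -> counters=[3,0,2,2,3,5,1,1,2,2,0,2,0,0,4,1,0,0,1,2,4,1]
Step 10: insert o at [0, 5, 20, 21] -> counters=[4,0,2,2,3,6,1,1,2,2,0,2,0,0,4,1,0,0,1,2,5,2]
Step 11: delete kyy at [4, 8, 14, 19] -> counters=[4,0,2,2,2,6,1,1,1,2,0,2,0,0,3,1,0,0,1,1,5,2]
Step 12: delete c at [0, 3, 11, 19] -> counters=[3,0,2,1,2,6,1,1,1,2,0,1,0,0,3,1,0,0,1,0,5,2]
Step 13: delete l at [2, 6, 9, 11] -> counters=[3,0,1,1,2,6,0,1,1,1,0,0,0,0,3,1,0,0,1,0,5,2]
Step 14: insert gvn at [2, 8, 9, 18] -> counters=[3,0,2,1,2,6,0,1,2,2,0,0,0,0,3,1,0,0,2,0,5,2]
Final counters=[3,0,2,1,2,6,0,1,2,2,0,0,0,0,3,1,0,0,2,0,5,2] -> 13 nonzero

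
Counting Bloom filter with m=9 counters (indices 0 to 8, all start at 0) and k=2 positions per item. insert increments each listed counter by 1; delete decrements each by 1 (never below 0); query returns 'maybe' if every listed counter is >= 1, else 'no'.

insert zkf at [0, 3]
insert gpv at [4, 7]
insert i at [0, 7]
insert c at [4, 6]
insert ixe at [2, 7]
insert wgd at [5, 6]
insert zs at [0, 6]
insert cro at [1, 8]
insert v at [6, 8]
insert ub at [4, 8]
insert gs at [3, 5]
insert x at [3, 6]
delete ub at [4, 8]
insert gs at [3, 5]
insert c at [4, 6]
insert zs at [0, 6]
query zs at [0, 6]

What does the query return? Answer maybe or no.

Answer: maybe

Derivation:
Step 1: insert zkf at [0, 3] -> counters=[1,0,0,1,0,0,0,0,0]
Step 2: insert gpv at [4, 7] -> counters=[1,0,0,1,1,0,0,1,0]
Step 3: insert i at [0, 7] -> counters=[2,0,0,1,1,0,0,2,0]
Step 4: insert c at [4, 6] -> counters=[2,0,0,1,2,0,1,2,0]
Step 5: insert ixe at [2, 7] -> counters=[2,0,1,1,2,0,1,3,0]
Step 6: insert wgd at [5, 6] -> counters=[2,0,1,1,2,1,2,3,0]
Step 7: insert zs at [0, 6] -> counters=[3,0,1,1,2,1,3,3,0]
Step 8: insert cro at [1, 8] -> counters=[3,1,1,1,2,1,3,3,1]
Step 9: insert v at [6, 8] -> counters=[3,1,1,1,2,1,4,3,2]
Step 10: insert ub at [4, 8] -> counters=[3,1,1,1,3,1,4,3,3]
Step 11: insert gs at [3, 5] -> counters=[3,1,1,2,3,2,4,3,3]
Step 12: insert x at [3, 6] -> counters=[3,1,1,3,3,2,5,3,3]
Step 13: delete ub at [4, 8] -> counters=[3,1,1,3,2,2,5,3,2]
Step 14: insert gs at [3, 5] -> counters=[3,1,1,4,2,3,5,3,2]
Step 15: insert c at [4, 6] -> counters=[3,1,1,4,3,3,6,3,2]
Step 16: insert zs at [0, 6] -> counters=[4,1,1,4,3,3,7,3,2]
Query zs: check counters[0]=4 counters[6]=7 -> maybe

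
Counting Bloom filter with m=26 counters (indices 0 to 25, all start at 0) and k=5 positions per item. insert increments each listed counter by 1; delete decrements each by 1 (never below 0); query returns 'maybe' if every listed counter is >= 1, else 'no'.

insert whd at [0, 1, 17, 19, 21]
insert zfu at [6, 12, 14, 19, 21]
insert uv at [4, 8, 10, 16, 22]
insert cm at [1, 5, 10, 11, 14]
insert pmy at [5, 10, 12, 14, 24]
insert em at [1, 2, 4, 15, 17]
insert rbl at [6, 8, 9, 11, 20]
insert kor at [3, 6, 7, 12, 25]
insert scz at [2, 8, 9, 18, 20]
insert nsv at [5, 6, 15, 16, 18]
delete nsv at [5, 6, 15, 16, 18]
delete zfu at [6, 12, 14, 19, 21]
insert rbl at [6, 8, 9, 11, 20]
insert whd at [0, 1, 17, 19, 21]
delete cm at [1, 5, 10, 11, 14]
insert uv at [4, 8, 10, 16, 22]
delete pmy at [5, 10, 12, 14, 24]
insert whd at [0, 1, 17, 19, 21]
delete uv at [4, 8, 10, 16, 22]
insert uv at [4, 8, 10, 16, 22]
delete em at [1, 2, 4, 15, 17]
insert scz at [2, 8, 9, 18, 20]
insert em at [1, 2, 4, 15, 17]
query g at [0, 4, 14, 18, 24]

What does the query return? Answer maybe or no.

Step 1: insert whd at [0, 1, 17, 19, 21] -> counters=[1,1,0,0,0,0,0,0,0,0,0,0,0,0,0,0,0,1,0,1,0,1,0,0,0,0]
Step 2: insert zfu at [6, 12, 14, 19, 21] -> counters=[1,1,0,0,0,0,1,0,0,0,0,0,1,0,1,0,0,1,0,2,0,2,0,0,0,0]
Step 3: insert uv at [4, 8, 10, 16, 22] -> counters=[1,1,0,0,1,0,1,0,1,0,1,0,1,0,1,0,1,1,0,2,0,2,1,0,0,0]
Step 4: insert cm at [1, 5, 10, 11, 14] -> counters=[1,2,0,0,1,1,1,0,1,0,2,1,1,0,2,0,1,1,0,2,0,2,1,0,0,0]
Step 5: insert pmy at [5, 10, 12, 14, 24] -> counters=[1,2,0,0,1,2,1,0,1,0,3,1,2,0,3,0,1,1,0,2,0,2,1,0,1,0]
Step 6: insert em at [1, 2, 4, 15, 17] -> counters=[1,3,1,0,2,2,1,0,1,0,3,1,2,0,3,1,1,2,0,2,0,2,1,0,1,0]
Step 7: insert rbl at [6, 8, 9, 11, 20] -> counters=[1,3,1,0,2,2,2,0,2,1,3,2,2,0,3,1,1,2,0,2,1,2,1,0,1,0]
Step 8: insert kor at [3, 6, 7, 12, 25] -> counters=[1,3,1,1,2,2,3,1,2,1,3,2,3,0,3,1,1,2,0,2,1,2,1,0,1,1]
Step 9: insert scz at [2, 8, 9, 18, 20] -> counters=[1,3,2,1,2,2,3,1,3,2,3,2,3,0,3,1,1,2,1,2,2,2,1,0,1,1]
Step 10: insert nsv at [5, 6, 15, 16, 18] -> counters=[1,3,2,1,2,3,4,1,3,2,3,2,3,0,3,2,2,2,2,2,2,2,1,0,1,1]
Step 11: delete nsv at [5, 6, 15, 16, 18] -> counters=[1,3,2,1,2,2,3,1,3,2,3,2,3,0,3,1,1,2,1,2,2,2,1,0,1,1]
Step 12: delete zfu at [6, 12, 14, 19, 21] -> counters=[1,3,2,1,2,2,2,1,3,2,3,2,2,0,2,1,1,2,1,1,2,1,1,0,1,1]
Step 13: insert rbl at [6, 8, 9, 11, 20] -> counters=[1,3,2,1,2,2,3,1,4,3,3,3,2,0,2,1,1,2,1,1,3,1,1,0,1,1]
Step 14: insert whd at [0, 1, 17, 19, 21] -> counters=[2,4,2,1,2,2,3,1,4,3,3,3,2,0,2,1,1,3,1,2,3,2,1,0,1,1]
Step 15: delete cm at [1, 5, 10, 11, 14] -> counters=[2,3,2,1,2,1,3,1,4,3,2,2,2,0,1,1,1,3,1,2,3,2,1,0,1,1]
Step 16: insert uv at [4, 8, 10, 16, 22] -> counters=[2,3,2,1,3,1,3,1,5,3,3,2,2,0,1,1,2,3,1,2,3,2,2,0,1,1]
Step 17: delete pmy at [5, 10, 12, 14, 24] -> counters=[2,3,2,1,3,0,3,1,5,3,2,2,1,0,0,1,2,3,1,2,3,2,2,0,0,1]
Step 18: insert whd at [0, 1, 17, 19, 21] -> counters=[3,4,2,1,3,0,3,1,5,3,2,2,1,0,0,1,2,4,1,3,3,3,2,0,0,1]
Step 19: delete uv at [4, 8, 10, 16, 22] -> counters=[3,4,2,1,2,0,3,1,4,3,1,2,1,0,0,1,1,4,1,3,3,3,1,0,0,1]
Step 20: insert uv at [4, 8, 10, 16, 22] -> counters=[3,4,2,1,3,0,3,1,5,3,2,2,1,0,0,1,2,4,1,3,3,3,2,0,0,1]
Step 21: delete em at [1, 2, 4, 15, 17] -> counters=[3,3,1,1,2,0,3,1,5,3,2,2,1,0,0,0,2,3,1,3,3,3,2,0,0,1]
Step 22: insert scz at [2, 8, 9, 18, 20] -> counters=[3,3,2,1,2,0,3,1,6,4,2,2,1,0,0,0,2,3,2,3,4,3,2,0,0,1]
Step 23: insert em at [1, 2, 4, 15, 17] -> counters=[3,4,3,1,3,0,3,1,6,4,2,2,1,0,0,1,2,4,2,3,4,3,2,0,0,1]
Query g: check counters[0]=3 counters[4]=3 counters[14]=0 counters[18]=2 counters[24]=0 -> no

Answer: no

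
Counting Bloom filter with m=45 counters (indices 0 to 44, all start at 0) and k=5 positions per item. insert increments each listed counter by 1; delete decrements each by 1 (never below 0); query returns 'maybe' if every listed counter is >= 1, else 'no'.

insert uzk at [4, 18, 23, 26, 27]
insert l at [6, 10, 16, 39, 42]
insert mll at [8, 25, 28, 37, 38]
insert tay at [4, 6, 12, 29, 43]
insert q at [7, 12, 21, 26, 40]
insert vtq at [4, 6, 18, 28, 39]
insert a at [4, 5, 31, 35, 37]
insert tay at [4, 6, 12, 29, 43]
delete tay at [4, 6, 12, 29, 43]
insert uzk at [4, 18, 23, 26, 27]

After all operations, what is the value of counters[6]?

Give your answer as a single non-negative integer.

Step 1: insert uzk at [4, 18, 23, 26, 27] -> counters=[0,0,0,0,1,0,0,0,0,0,0,0,0,0,0,0,0,0,1,0,0,0,0,1,0,0,1,1,0,0,0,0,0,0,0,0,0,0,0,0,0,0,0,0,0]
Step 2: insert l at [6, 10, 16, 39, 42] -> counters=[0,0,0,0,1,0,1,0,0,0,1,0,0,0,0,0,1,0,1,0,0,0,0,1,0,0,1,1,0,0,0,0,0,0,0,0,0,0,0,1,0,0,1,0,0]
Step 3: insert mll at [8, 25, 28, 37, 38] -> counters=[0,0,0,0,1,0,1,0,1,0,1,0,0,0,0,0,1,0,1,0,0,0,0,1,0,1,1,1,1,0,0,0,0,0,0,0,0,1,1,1,0,0,1,0,0]
Step 4: insert tay at [4, 6, 12, 29, 43] -> counters=[0,0,0,0,2,0,2,0,1,0,1,0,1,0,0,0,1,0,1,0,0,0,0,1,0,1,1,1,1,1,0,0,0,0,0,0,0,1,1,1,0,0,1,1,0]
Step 5: insert q at [7, 12, 21, 26, 40] -> counters=[0,0,0,0,2,0,2,1,1,0,1,0,2,0,0,0,1,0,1,0,0,1,0,1,0,1,2,1,1,1,0,0,0,0,0,0,0,1,1,1,1,0,1,1,0]
Step 6: insert vtq at [4, 6, 18, 28, 39] -> counters=[0,0,0,0,3,0,3,1,1,0,1,0,2,0,0,0,1,0,2,0,0,1,0,1,0,1,2,1,2,1,0,0,0,0,0,0,0,1,1,2,1,0,1,1,0]
Step 7: insert a at [4, 5, 31, 35, 37] -> counters=[0,0,0,0,4,1,3,1,1,0,1,0,2,0,0,0,1,0,2,0,0,1,0,1,0,1,2,1,2,1,0,1,0,0,0,1,0,2,1,2,1,0,1,1,0]
Step 8: insert tay at [4, 6, 12, 29, 43] -> counters=[0,0,0,0,5,1,4,1,1,0,1,0,3,0,0,0,1,0,2,0,0,1,0,1,0,1,2,1,2,2,0,1,0,0,0,1,0,2,1,2,1,0,1,2,0]
Step 9: delete tay at [4, 6, 12, 29, 43] -> counters=[0,0,0,0,4,1,3,1,1,0,1,0,2,0,0,0,1,0,2,0,0,1,0,1,0,1,2,1,2,1,0,1,0,0,0,1,0,2,1,2,1,0,1,1,0]
Step 10: insert uzk at [4, 18, 23, 26, 27] -> counters=[0,0,0,0,5,1,3,1,1,0,1,0,2,0,0,0,1,0,3,0,0,1,0,2,0,1,3,2,2,1,0,1,0,0,0,1,0,2,1,2,1,0,1,1,0]
Final counters=[0,0,0,0,5,1,3,1,1,0,1,0,2,0,0,0,1,0,3,0,0,1,0,2,0,1,3,2,2,1,0,1,0,0,0,1,0,2,1,2,1,0,1,1,0] -> counters[6]=3

Answer: 3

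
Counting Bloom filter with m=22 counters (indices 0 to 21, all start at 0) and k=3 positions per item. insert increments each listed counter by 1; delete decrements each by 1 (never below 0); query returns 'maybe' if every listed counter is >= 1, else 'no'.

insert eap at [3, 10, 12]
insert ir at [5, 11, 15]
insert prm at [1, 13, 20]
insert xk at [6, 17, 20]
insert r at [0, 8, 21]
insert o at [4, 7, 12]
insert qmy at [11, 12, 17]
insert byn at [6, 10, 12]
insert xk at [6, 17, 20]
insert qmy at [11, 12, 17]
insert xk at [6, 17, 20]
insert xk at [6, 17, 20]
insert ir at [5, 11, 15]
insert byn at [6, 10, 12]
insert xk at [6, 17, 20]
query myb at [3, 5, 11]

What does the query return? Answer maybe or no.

Answer: maybe

Derivation:
Step 1: insert eap at [3, 10, 12] -> counters=[0,0,0,1,0,0,0,0,0,0,1,0,1,0,0,0,0,0,0,0,0,0]
Step 2: insert ir at [5, 11, 15] -> counters=[0,0,0,1,0,1,0,0,0,0,1,1,1,0,0,1,0,0,0,0,0,0]
Step 3: insert prm at [1, 13, 20] -> counters=[0,1,0,1,0,1,0,0,0,0,1,1,1,1,0,1,0,0,0,0,1,0]
Step 4: insert xk at [6, 17, 20] -> counters=[0,1,0,1,0,1,1,0,0,0,1,1,1,1,0,1,0,1,0,0,2,0]
Step 5: insert r at [0, 8, 21] -> counters=[1,1,0,1,0,1,1,0,1,0,1,1,1,1,0,1,0,1,0,0,2,1]
Step 6: insert o at [4, 7, 12] -> counters=[1,1,0,1,1,1,1,1,1,0,1,1,2,1,0,1,0,1,0,0,2,1]
Step 7: insert qmy at [11, 12, 17] -> counters=[1,1,0,1,1,1,1,1,1,0,1,2,3,1,0,1,0,2,0,0,2,1]
Step 8: insert byn at [6, 10, 12] -> counters=[1,1,0,1,1,1,2,1,1,0,2,2,4,1,0,1,0,2,0,0,2,1]
Step 9: insert xk at [6, 17, 20] -> counters=[1,1,0,1,1,1,3,1,1,0,2,2,4,1,0,1,0,3,0,0,3,1]
Step 10: insert qmy at [11, 12, 17] -> counters=[1,1,0,1,1,1,3,1,1,0,2,3,5,1,0,1,0,4,0,0,3,1]
Step 11: insert xk at [6, 17, 20] -> counters=[1,1,0,1,1,1,4,1,1,0,2,3,5,1,0,1,0,5,0,0,4,1]
Step 12: insert xk at [6, 17, 20] -> counters=[1,1,0,1,1,1,5,1,1,0,2,3,5,1,0,1,0,6,0,0,5,1]
Step 13: insert ir at [5, 11, 15] -> counters=[1,1,0,1,1,2,5,1,1,0,2,4,5,1,0,2,0,6,0,0,5,1]
Step 14: insert byn at [6, 10, 12] -> counters=[1,1,0,1,1,2,6,1,1,0,3,4,6,1,0,2,0,6,0,0,5,1]
Step 15: insert xk at [6, 17, 20] -> counters=[1,1,0,1,1,2,7,1,1,0,3,4,6,1,0,2,0,7,0,0,6,1]
Query myb: check counters[3]=1 counters[5]=2 counters[11]=4 -> maybe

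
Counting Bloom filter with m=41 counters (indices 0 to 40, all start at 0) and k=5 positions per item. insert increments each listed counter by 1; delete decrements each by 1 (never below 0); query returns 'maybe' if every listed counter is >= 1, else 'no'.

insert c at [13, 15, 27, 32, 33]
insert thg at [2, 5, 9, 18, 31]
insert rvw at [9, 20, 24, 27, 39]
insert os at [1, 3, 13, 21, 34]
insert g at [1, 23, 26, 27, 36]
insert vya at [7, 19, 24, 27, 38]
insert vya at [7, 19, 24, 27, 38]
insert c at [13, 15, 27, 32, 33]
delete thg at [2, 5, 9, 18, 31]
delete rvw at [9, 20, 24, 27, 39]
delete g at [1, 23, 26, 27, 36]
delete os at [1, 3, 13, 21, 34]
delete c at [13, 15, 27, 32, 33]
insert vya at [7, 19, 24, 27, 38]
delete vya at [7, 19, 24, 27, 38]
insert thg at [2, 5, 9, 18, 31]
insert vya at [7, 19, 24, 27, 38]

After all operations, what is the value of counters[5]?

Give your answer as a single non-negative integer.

Step 1: insert c at [13, 15, 27, 32, 33] -> counters=[0,0,0,0,0,0,0,0,0,0,0,0,0,1,0,1,0,0,0,0,0,0,0,0,0,0,0,1,0,0,0,0,1,1,0,0,0,0,0,0,0]
Step 2: insert thg at [2, 5, 9, 18, 31] -> counters=[0,0,1,0,0,1,0,0,0,1,0,0,0,1,0,1,0,0,1,0,0,0,0,0,0,0,0,1,0,0,0,1,1,1,0,0,0,0,0,0,0]
Step 3: insert rvw at [9, 20, 24, 27, 39] -> counters=[0,0,1,0,0,1,0,0,0,2,0,0,0,1,0,1,0,0,1,0,1,0,0,0,1,0,0,2,0,0,0,1,1,1,0,0,0,0,0,1,0]
Step 4: insert os at [1, 3, 13, 21, 34] -> counters=[0,1,1,1,0,1,0,0,0,2,0,0,0,2,0,1,0,0,1,0,1,1,0,0,1,0,0,2,0,0,0,1,1,1,1,0,0,0,0,1,0]
Step 5: insert g at [1, 23, 26, 27, 36] -> counters=[0,2,1,1,0,1,0,0,0,2,0,0,0,2,0,1,0,0,1,0,1,1,0,1,1,0,1,3,0,0,0,1,1,1,1,0,1,0,0,1,0]
Step 6: insert vya at [7, 19, 24, 27, 38] -> counters=[0,2,1,1,0,1,0,1,0,2,0,0,0,2,0,1,0,0,1,1,1,1,0,1,2,0,1,4,0,0,0,1,1,1,1,0,1,0,1,1,0]
Step 7: insert vya at [7, 19, 24, 27, 38] -> counters=[0,2,1,1,0,1,0,2,0,2,0,0,0,2,0,1,0,0,1,2,1,1,0,1,3,0,1,5,0,0,0,1,1,1,1,0,1,0,2,1,0]
Step 8: insert c at [13, 15, 27, 32, 33] -> counters=[0,2,1,1,0,1,0,2,0,2,0,0,0,3,0,2,0,0,1,2,1,1,0,1,3,0,1,6,0,0,0,1,2,2,1,0,1,0,2,1,0]
Step 9: delete thg at [2, 5, 9, 18, 31] -> counters=[0,2,0,1,0,0,0,2,0,1,0,0,0,3,0,2,0,0,0,2,1,1,0,1,3,0,1,6,0,0,0,0,2,2,1,0,1,0,2,1,0]
Step 10: delete rvw at [9, 20, 24, 27, 39] -> counters=[0,2,0,1,0,0,0,2,0,0,0,0,0,3,0,2,0,0,0,2,0,1,0,1,2,0,1,5,0,0,0,0,2,2,1,0,1,0,2,0,0]
Step 11: delete g at [1, 23, 26, 27, 36] -> counters=[0,1,0,1,0,0,0,2,0,0,0,0,0,3,0,2,0,0,0,2,0,1,0,0,2,0,0,4,0,0,0,0,2,2,1,0,0,0,2,0,0]
Step 12: delete os at [1, 3, 13, 21, 34] -> counters=[0,0,0,0,0,0,0,2,0,0,0,0,0,2,0,2,0,0,0,2,0,0,0,0,2,0,0,4,0,0,0,0,2,2,0,0,0,0,2,0,0]
Step 13: delete c at [13, 15, 27, 32, 33] -> counters=[0,0,0,0,0,0,0,2,0,0,0,0,0,1,0,1,0,0,0,2,0,0,0,0,2,0,0,3,0,0,0,0,1,1,0,0,0,0,2,0,0]
Step 14: insert vya at [7, 19, 24, 27, 38] -> counters=[0,0,0,0,0,0,0,3,0,0,0,0,0,1,0,1,0,0,0,3,0,0,0,0,3,0,0,4,0,0,0,0,1,1,0,0,0,0,3,0,0]
Step 15: delete vya at [7, 19, 24, 27, 38] -> counters=[0,0,0,0,0,0,0,2,0,0,0,0,0,1,0,1,0,0,0,2,0,0,0,0,2,0,0,3,0,0,0,0,1,1,0,0,0,0,2,0,0]
Step 16: insert thg at [2, 5, 9, 18, 31] -> counters=[0,0,1,0,0,1,0,2,0,1,0,0,0,1,0,1,0,0,1,2,0,0,0,0,2,0,0,3,0,0,0,1,1,1,0,0,0,0,2,0,0]
Step 17: insert vya at [7, 19, 24, 27, 38] -> counters=[0,0,1,0,0,1,0,3,0,1,0,0,0,1,0,1,0,0,1,3,0,0,0,0,3,0,0,4,0,0,0,1,1,1,0,0,0,0,3,0,0]
Final counters=[0,0,1,0,0,1,0,3,0,1,0,0,0,1,0,1,0,0,1,3,0,0,0,0,3,0,0,4,0,0,0,1,1,1,0,0,0,0,3,0,0] -> counters[5]=1

Answer: 1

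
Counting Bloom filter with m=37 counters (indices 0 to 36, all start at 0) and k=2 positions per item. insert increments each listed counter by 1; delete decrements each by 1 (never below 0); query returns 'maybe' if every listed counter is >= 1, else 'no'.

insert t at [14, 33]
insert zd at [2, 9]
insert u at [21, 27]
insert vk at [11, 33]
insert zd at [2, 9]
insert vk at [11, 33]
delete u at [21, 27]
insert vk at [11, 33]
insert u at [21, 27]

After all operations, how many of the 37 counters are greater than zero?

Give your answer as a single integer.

Step 1: insert t at [14, 33] -> counters=[0,0,0,0,0,0,0,0,0,0,0,0,0,0,1,0,0,0,0,0,0,0,0,0,0,0,0,0,0,0,0,0,0,1,0,0,0]
Step 2: insert zd at [2, 9] -> counters=[0,0,1,0,0,0,0,0,0,1,0,0,0,0,1,0,0,0,0,0,0,0,0,0,0,0,0,0,0,0,0,0,0,1,0,0,0]
Step 3: insert u at [21, 27] -> counters=[0,0,1,0,0,0,0,0,0,1,0,0,0,0,1,0,0,0,0,0,0,1,0,0,0,0,0,1,0,0,0,0,0,1,0,0,0]
Step 4: insert vk at [11, 33] -> counters=[0,0,1,0,0,0,0,0,0,1,0,1,0,0,1,0,0,0,0,0,0,1,0,0,0,0,0,1,0,0,0,0,0,2,0,0,0]
Step 5: insert zd at [2, 9] -> counters=[0,0,2,0,0,0,0,0,0,2,0,1,0,0,1,0,0,0,0,0,0,1,0,0,0,0,0,1,0,0,0,0,0,2,0,0,0]
Step 6: insert vk at [11, 33] -> counters=[0,0,2,0,0,0,0,0,0,2,0,2,0,0,1,0,0,0,0,0,0,1,0,0,0,0,0,1,0,0,0,0,0,3,0,0,0]
Step 7: delete u at [21, 27] -> counters=[0,0,2,0,0,0,0,0,0,2,0,2,0,0,1,0,0,0,0,0,0,0,0,0,0,0,0,0,0,0,0,0,0,3,0,0,0]
Step 8: insert vk at [11, 33] -> counters=[0,0,2,0,0,0,0,0,0,2,0,3,0,0,1,0,0,0,0,0,0,0,0,0,0,0,0,0,0,0,0,0,0,4,0,0,0]
Step 9: insert u at [21, 27] -> counters=[0,0,2,0,0,0,0,0,0,2,0,3,0,0,1,0,0,0,0,0,0,1,0,0,0,0,0,1,0,0,0,0,0,4,0,0,0]
Final counters=[0,0,2,0,0,0,0,0,0,2,0,3,0,0,1,0,0,0,0,0,0,1,0,0,0,0,0,1,0,0,0,0,0,4,0,0,0] -> 7 nonzero

Answer: 7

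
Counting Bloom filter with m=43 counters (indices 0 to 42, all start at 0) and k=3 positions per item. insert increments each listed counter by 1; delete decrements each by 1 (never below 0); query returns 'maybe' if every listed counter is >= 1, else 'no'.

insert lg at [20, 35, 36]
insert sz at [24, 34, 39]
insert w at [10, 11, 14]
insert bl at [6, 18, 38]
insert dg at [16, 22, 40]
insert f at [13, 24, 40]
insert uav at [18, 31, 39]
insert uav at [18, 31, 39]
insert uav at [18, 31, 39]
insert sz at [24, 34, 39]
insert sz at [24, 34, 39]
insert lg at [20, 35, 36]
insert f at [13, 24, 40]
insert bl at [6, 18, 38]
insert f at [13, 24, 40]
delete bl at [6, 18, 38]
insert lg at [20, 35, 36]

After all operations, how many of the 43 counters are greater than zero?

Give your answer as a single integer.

Step 1: insert lg at [20, 35, 36] -> counters=[0,0,0,0,0,0,0,0,0,0,0,0,0,0,0,0,0,0,0,0,1,0,0,0,0,0,0,0,0,0,0,0,0,0,0,1,1,0,0,0,0,0,0]
Step 2: insert sz at [24, 34, 39] -> counters=[0,0,0,0,0,0,0,0,0,0,0,0,0,0,0,0,0,0,0,0,1,0,0,0,1,0,0,0,0,0,0,0,0,0,1,1,1,0,0,1,0,0,0]
Step 3: insert w at [10, 11, 14] -> counters=[0,0,0,0,0,0,0,0,0,0,1,1,0,0,1,0,0,0,0,0,1,0,0,0,1,0,0,0,0,0,0,0,0,0,1,1,1,0,0,1,0,0,0]
Step 4: insert bl at [6, 18, 38] -> counters=[0,0,0,0,0,0,1,0,0,0,1,1,0,0,1,0,0,0,1,0,1,0,0,0,1,0,0,0,0,0,0,0,0,0,1,1,1,0,1,1,0,0,0]
Step 5: insert dg at [16, 22, 40] -> counters=[0,0,0,0,0,0,1,0,0,0,1,1,0,0,1,0,1,0,1,0,1,0,1,0,1,0,0,0,0,0,0,0,0,0,1,1,1,0,1,1,1,0,0]
Step 6: insert f at [13, 24, 40] -> counters=[0,0,0,0,0,0,1,0,0,0,1,1,0,1,1,0,1,0,1,0,1,0,1,0,2,0,0,0,0,0,0,0,0,0,1,1,1,0,1,1,2,0,0]
Step 7: insert uav at [18, 31, 39] -> counters=[0,0,0,0,0,0,1,0,0,0,1,1,0,1,1,0,1,0,2,0,1,0,1,0,2,0,0,0,0,0,0,1,0,0,1,1,1,0,1,2,2,0,0]
Step 8: insert uav at [18, 31, 39] -> counters=[0,0,0,0,0,0,1,0,0,0,1,1,0,1,1,0,1,0,3,0,1,0,1,0,2,0,0,0,0,0,0,2,0,0,1,1,1,0,1,3,2,0,0]
Step 9: insert uav at [18, 31, 39] -> counters=[0,0,0,0,0,0,1,0,0,0,1,1,0,1,1,0,1,0,4,0,1,0,1,0,2,0,0,0,0,0,0,3,0,0,1,1,1,0,1,4,2,0,0]
Step 10: insert sz at [24, 34, 39] -> counters=[0,0,0,0,0,0,1,0,0,0,1,1,0,1,1,0,1,0,4,0,1,0,1,0,3,0,0,0,0,0,0,3,0,0,2,1,1,0,1,5,2,0,0]
Step 11: insert sz at [24, 34, 39] -> counters=[0,0,0,0,0,0,1,0,0,0,1,1,0,1,1,0,1,0,4,0,1,0,1,0,4,0,0,0,0,0,0,3,0,0,3,1,1,0,1,6,2,0,0]
Step 12: insert lg at [20, 35, 36] -> counters=[0,0,0,0,0,0,1,0,0,0,1,1,0,1,1,0,1,0,4,0,2,0,1,0,4,0,0,0,0,0,0,3,0,0,3,2,2,0,1,6,2,0,0]
Step 13: insert f at [13, 24, 40] -> counters=[0,0,0,0,0,0,1,0,0,0,1,1,0,2,1,0,1,0,4,0,2,0,1,0,5,0,0,0,0,0,0,3,0,0,3,2,2,0,1,6,3,0,0]
Step 14: insert bl at [6, 18, 38] -> counters=[0,0,0,0,0,0,2,0,0,0,1,1,0,2,1,0,1,0,5,0,2,0,1,0,5,0,0,0,0,0,0,3,0,0,3,2,2,0,2,6,3,0,0]
Step 15: insert f at [13, 24, 40] -> counters=[0,0,0,0,0,0,2,0,0,0,1,1,0,3,1,0,1,0,5,0,2,0,1,0,6,0,0,0,0,0,0,3,0,0,3,2,2,0,2,6,4,0,0]
Step 16: delete bl at [6, 18, 38] -> counters=[0,0,0,0,0,0,1,0,0,0,1,1,0,3,1,0,1,0,4,0,2,0,1,0,6,0,0,0,0,0,0,3,0,0,3,2,2,0,1,6,4,0,0]
Step 17: insert lg at [20, 35, 36] -> counters=[0,0,0,0,0,0,1,0,0,0,1,1,0,3,1,0,1,0,4,0,3,0,1,0,6,0,0,0,0,0,0,3,0,0,3,3,3,0,1,6,4,0,0]
Final counters=[0,0,0,0,0,0,1,0,0,0,1,1,0,3,1,0,1,0,4,0,3,0,1,0,6,0,0,0,0,0,0,3,0,0,3,3,3,0,1,6,4,0,0] -> 17 nonzero

Answer: 17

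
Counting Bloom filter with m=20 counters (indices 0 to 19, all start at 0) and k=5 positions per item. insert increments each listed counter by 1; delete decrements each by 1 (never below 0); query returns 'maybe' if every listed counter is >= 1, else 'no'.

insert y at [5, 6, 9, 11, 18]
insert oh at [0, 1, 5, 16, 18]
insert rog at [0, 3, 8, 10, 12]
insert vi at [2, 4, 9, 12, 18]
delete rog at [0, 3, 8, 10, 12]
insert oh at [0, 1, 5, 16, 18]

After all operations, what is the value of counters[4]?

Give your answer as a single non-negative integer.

Answer: 1

Derivation:
Step 1: insert y at [5, 6, 9, 11, 18] -> counters=[0,0,0,0,0,1,1,0,0,1,0,1,0,0,0,0,0,0,1,0]
Step 2: insert oh at [0, 1, 5, 16, 18] -> counters=[1,1,0,0,0,2,1,0,0,1,0,1,0,0,0,0,1,0,2,0]
Step 3: insert rog at [0, 3, 8, 10, 12] -> counters=[2,1,0,1,0,2,1,0,1,1,1,1,1,0,0,0,1,0,2,0]
Step 4: insert vi at [2, 4, 9, 12, 18] -> counters=[2,1,1,1,1,2,1,0,1,2,1,1,2,0,0,0,1,0,3,0]
Step 5: delete rog at [0, 3, 8, 10, 12] -> counters=[1,1,1,0,1,2,1,0,0,2,0,1,1,0,0,0,1,0,3,0]
Step 6: insert oh at [0, 1, 5, 16, 18] -> counters=[2,2,1,0,1,3,1,0,0,2,0,1,1,0,0,0,2,0,4,0]
Final counters=[2,2,1,0,1,3,1,0,0,2,0,1,1,0,0,0,2,0,4,0] -> counters[4]=1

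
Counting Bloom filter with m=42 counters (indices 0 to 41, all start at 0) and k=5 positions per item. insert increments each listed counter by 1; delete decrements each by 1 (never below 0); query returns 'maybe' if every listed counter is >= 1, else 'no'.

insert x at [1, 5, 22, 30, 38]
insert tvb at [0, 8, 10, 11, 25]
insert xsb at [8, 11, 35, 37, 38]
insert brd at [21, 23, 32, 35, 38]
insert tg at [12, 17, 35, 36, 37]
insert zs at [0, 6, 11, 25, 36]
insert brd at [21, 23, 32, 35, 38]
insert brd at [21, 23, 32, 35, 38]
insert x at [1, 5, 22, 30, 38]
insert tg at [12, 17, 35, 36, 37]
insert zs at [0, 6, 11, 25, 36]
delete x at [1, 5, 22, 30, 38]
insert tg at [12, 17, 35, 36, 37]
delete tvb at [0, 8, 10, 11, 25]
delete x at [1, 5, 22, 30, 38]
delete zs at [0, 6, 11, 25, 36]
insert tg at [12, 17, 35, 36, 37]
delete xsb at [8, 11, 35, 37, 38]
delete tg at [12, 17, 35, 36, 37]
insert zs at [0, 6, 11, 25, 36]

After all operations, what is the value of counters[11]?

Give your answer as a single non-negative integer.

Answer: 2

Derivation:
Step 1: insert x at [1, 5, 22, 30, 38] -> counters=[0,1,0,0,0,1,0,0,0,0,0,0,0,0,0,0,0,0,0,0,0,0,1,0,0,0,0,0,0,0,1,0,0,0,0,0,0,0,1,0,0,0]
Step 2: insert tvb at [0, 8, 10, 11, 25] -> counters=[1,1,0,0,0,1,0,0,1,0,1,1,0,0,0,0,0,0,0,0,0,0,1,0,0,1,0,0,0,0,1,0,0,0,0,0,0,0,1,0,0,0]
Step 3: insert xsb at [8, 11, 35, 37, 38] -> counters=[1,1,0,0,0,1,0,0,2,0,1,2,0,0,0,0,0,0,0,0,0,0,1,0,0,1,0,0,0,0,1,0,0,0,0,1,0,1,2,0,0,0]
Step 4: insert brd at [21, 23, 32, 35, 38] -> counters=[1,1,0,0,0,1,0,0,2,0,1,2,0,0,0,0,0,0,0,0,0,1,1,1,0,1,0,0,0,0,1,0,1,0,0,2,0,1,3,0,0,0]
Step 5: insert tg at [12, 17, 35, 36, 37] -> counters=[1,1,0,0,0,1,0,0,2,0,1,2,1,0,0,0,0,1,0,0,0,1,1,1,0,1,0,0,0,0,1,0,1,0,0,3,1,2,3,0,0,0]
Step 6: insert zs at [0, 6, 11, 25, 36] -> counters=[2,1,0,0,0,1,1,0,2,0,1,3,1,0,0,0,0,1,0,0,0,1,1,1,0,2,0,0,0,0,1,0,1,0,0,3,2,2,3,0,0,0]
Step 7: insert brd at [21, 23, 32, 35, 38] -> counters=[2,1,0,0,0,1,1,0,2,0,1,3,1,0,0,0,0,1,0,0,0,2,1,2,0,2,0,0,0,0,1,0,2,0,0,4,2,2,4,0,0,0]
Step 8: insert brd at [21, 23, 32, 35, 38] -> counters=[2,1,0,0,0,1,1,0,2,0,1,3,1,0,0,0,0,1,0,0,0,3,1,3,0,2,0,0,0,0,1,0,3,0,0,5,2,2,5,0,0,0]
Step 9: insert x at [1, 5, 22, 30, 38] -> counters=[2,2,0,0,0,2,1,0,2,0,1,3,1,0,0,0,0,1,0,0,0,3,2,3,0,2,0,0,0,0,2,0,3,0,0,5,2,2,6,0,0,0]
Step 10: insert tg at [12, 17, 35, 36, 37] -> counters=[2,2,0,0,0,2,1,0,2,0,1,3,2,0,0,0,0,2,0,0,0,3,2,3,0,2,0,0,0,0,2,0,3,0,0,6,3,3,6,0,0,0]
Step 11: insert zs at [0, 6, 11, 25, 36] -> counters=[3,2,0,0,0,2,2,0,2,0,1,4,2,0,0,0,0,2,0,0,0,3,2,3,0,3,0,0,0,0,2,0,3,0,0,6,4,3,6,0,0,0]
Step 12: delete x at [1, 5, 22, 30, 38] -> counters=[3,1,0,0,0,1,2,0,2,0,1,4,2,0,0,0,0,2,0,0,0,3,1,3,0,3,0,0,0,0,1,0,3,0,0,6,4,3,5,0,0,0]
Step 13: insert tg at [12, 17, 35, 36, 37] -> counters=[3,1,0,0,0,1,2,0,2,0,1,4,3,0,0,0,0,3,0,0,0,3,1,3,0,3,0,0,0,0,1,0,3,0,0,7,5,4,5,0,0,0]
Step 14: delete tvb at [0, 8, 10, 11, 25] -> counters=[2,1,0,0,0,1,2,0,1,0,0,3,3,0,0,0,0,3,0,0,0,3,1,3,0,2,0,0,0,0,1,0,3,0,0,7,5,4,5,0,0,0]
Step 15: delete x at [1, 5, 22, 30, 38] -> counters=[2,0,0,0,0,0,2,0,1,0,0,3,3,0,0,0,0,3,0,0,0,3,0,3,0,2,0,0,0,0,0,0,3,0,0,7,5,4,4,0,0,0]
Step 16: delete zs at [0, 6, 11, 25, 36] -> counters=[1,0,0,0,0,0,1,0,1,0,0,2,3,0,0,0,0,3,0,0,0,3,0,3,0,1,0,0,0,0,0,0,3,0,0,7,4,4,4,0,0,0]
Step 17: insert tg at [12, 17, 35, 36, 37] -> counters=[1,0,0,0,0,0,1,0,1,0,0,2,4,0,0,0,0,4,0,0,0,3,0,3,0,1,0,0,0,0,0,0,3,0,0,8,5,5,4,0,0,0]
Step 18: delete xsb at [8, 11, 35, 37, 38] -> counters=[1,0,0,0,0,0,1,0,0,0,0,1,4,0,0,0,0,4,0,0,0,3,0,3,0,1,0,0,0,0,0,0,3,0,0,7,5,4,3,0,0,0]
Step 19: delete tg at [12, 17, 35, 36, 37] -> counters=[1,0,0,0,0,0,1,0,0,0,0,1,3,0,0,0,0,3,0,0,0,3,0,3,0,1,0,0,0,0,0,0,3,0,0,6,4,3,3,0,0,0]
Step 20: insert zs at [0, 6, 11, 25, 36] -> counters=[2,0,0,0,0,0,2,0,0,0,0,2,3,0,0,0,0,3,0,0,0,3,0,3,0,2,0,0,0,0,0,0,3,0,0,6,5,3,3,0,0,0]
Final counters=[2,0,0,0,0,0,2,0,0,0,0,2,3,0,0,0,0,3,0,0,0,3,0,3,0,2,0,0,0,0,0,0,3,0,0,6,5,3,3,0,0,0] -> counters[11]=2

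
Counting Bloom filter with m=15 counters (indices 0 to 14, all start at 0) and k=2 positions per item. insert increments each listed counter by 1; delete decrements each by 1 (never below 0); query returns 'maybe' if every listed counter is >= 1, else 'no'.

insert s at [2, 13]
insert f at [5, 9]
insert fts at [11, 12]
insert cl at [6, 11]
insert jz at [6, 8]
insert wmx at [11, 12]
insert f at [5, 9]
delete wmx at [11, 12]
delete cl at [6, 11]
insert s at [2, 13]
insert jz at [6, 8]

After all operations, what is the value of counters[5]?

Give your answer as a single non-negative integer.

Answer: 2

Derivation:
Step 1: insert s at [2, 13] -> counters=[0,0,1,0,0,0,0,0,0,0,0,0,0,1,0]
Step 2: insert f at [5, 9] -> counters=[0,0,1,0,0,1,0,0,0,1,0,0,0,1,0]
Step 3: insert fts at [11, 12] -> counters=[0,0,1,0,0,1,0,0,0,1,0,1,1,1,0]
Step 4: insert cl at [6, 11] -> counters=[0,0,1,0,0,1,1,0,0,1,0,2,1,1,0]
Step 5: insert jz at [6, 8] -> counters=[0,0,1,0,0,1,2,0,1,1,0,2,1,1,0]
Step 6: insert wmx at [11, 12] -> counters=[0,0,1,0,0,1,2,0,1,1,0,3,2,1,0]
Step 7: insert f at [5, 9] -> counters=[0,0,1,0,0,2,2,0,1,2,0,3,2,1,0]
Step 8: delete wmx at [11, 12] -> counters=[0,0,1,0,0,2,2,0,1,2,0,2,1,1,0]
Step 9: delete cl at [6, 11] -> counters=[0,0,1,0,0,2,1,0,1,2,0,1,1,1,0]
Step 10: insert s at [2, 13] -> counters=[0,0,2,0,0,2,1,0,1,2,0,1,1,2,0]
Step 11: insert jz at [6, 8] -> counters=[0,0,2,0,0,2,2,0,2,2,0,1,1,2,0]
Final counters=[0,0,2,0,0,2,2,0,2,2,0,1,1,2,0] -> counters[5]=2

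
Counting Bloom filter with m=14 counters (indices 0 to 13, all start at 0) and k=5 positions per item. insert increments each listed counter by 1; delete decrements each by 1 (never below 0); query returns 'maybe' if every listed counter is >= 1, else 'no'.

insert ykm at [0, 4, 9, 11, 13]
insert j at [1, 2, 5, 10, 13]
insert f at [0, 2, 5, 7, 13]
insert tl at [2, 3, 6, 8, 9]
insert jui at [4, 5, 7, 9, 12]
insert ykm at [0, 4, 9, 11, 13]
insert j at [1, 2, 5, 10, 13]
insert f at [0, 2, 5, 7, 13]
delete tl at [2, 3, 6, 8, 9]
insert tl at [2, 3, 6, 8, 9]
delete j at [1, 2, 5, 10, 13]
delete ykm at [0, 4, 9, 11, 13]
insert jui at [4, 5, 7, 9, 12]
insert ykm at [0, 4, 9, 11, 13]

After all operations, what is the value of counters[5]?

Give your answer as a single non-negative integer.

Answer: 5

Derivation:
Step 1: insert ykm at [0, 4, 9, 11, 13] -> counters=[1,0,0,0,1,0,0,0,0,1,0,1,0,1]
Step 2: insert j at [1, 2, 5, 10, 13] -> counters=[1,1,1,0,1,1,0,0,0,1,1,1,0,2]
Step 3: insert f at [0, 2, 5, 7, 13] -> counters=[2,1,2,0,1,2,0,1,0,1,1,1,0,3]
Step 4: insert tl at [2, 3, 6, 8, 9] -> counters=[2,1,3,1,1,2,1,1,1,2,1,1,0,3]
Step 5: insert jui at [4, 5, 7, 9, 12] -> counters=[2,1,3,1,2,3,1,2,1,3,1,1,1,3]
Step 6: insert ykm at [0, 4, 9, 11, 13] -> counters=[3,1,3,1,3,3,1,2,1,4,1,2,1,4]
Step 7: insert j at [1, 2, 5, 10, 13] -> counters=[3,2,4,1,3,4,1,2,1,4,2,2,1,5]
Step 8: insert f at [0, 2, 5, 7, 13] -> counters=[4,2,5,1,3,5,1,3,1,4,2,2,1,6]
Step 9: delete tl at [2, 3, 6, 8, 9] -> counters=[4,2,4,0,3,5,0,3,0,3,2,2,1,6]
Step 10: insert tl at [2, 3, 6, 8, 9] -> counters=[4,2,5,1,3,5,1,3,1,4,2,2,1,6]
Step 11: delete j at [1, 2, 5, 10, 13] -> counters=[4,1,4,1,3,4,1,3,1,4,1,2,1,5]
Step 12: delete ykm at [0, 4, 9, 11, 13] -> counters=[3,1,4,1,2,4,1,3,1,3,1,1,1,4]
Step 13: insert jui at [4, 5, 7, 9, 12] -> counters=[3,1,4,1,3,5,1,4,1,4,1,1,2,4]
Step 14: insert ykm at [0, 4, 9, 11, 13] -> counters=[4,1,4,1,4,5,1,4,1,5,1,2,2,5]
Final counters=[4,1,4,1,4,5,1,4,1,5,1,2,2,5] -> counters[5]=5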